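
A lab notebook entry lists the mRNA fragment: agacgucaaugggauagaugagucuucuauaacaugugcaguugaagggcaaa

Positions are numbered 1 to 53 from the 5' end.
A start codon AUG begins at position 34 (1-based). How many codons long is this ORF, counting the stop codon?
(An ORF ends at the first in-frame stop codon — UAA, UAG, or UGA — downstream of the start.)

Codons from position 34: AUG (34–36), UGC (37–39), AGU (40–42), UGA (43–45).
UGA is the first in-frame stop; that's 4 codons including the stop.

4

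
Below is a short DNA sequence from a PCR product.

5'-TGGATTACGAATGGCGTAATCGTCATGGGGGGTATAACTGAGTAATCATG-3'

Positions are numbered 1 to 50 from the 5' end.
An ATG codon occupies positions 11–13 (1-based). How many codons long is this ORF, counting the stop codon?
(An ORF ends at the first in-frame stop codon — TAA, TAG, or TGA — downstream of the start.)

3

Codons from position 11: ATG (11–13), GCG (14–16), TAA (17–19).
TAA is the first in-frame stop; that's 3 codons including the stop.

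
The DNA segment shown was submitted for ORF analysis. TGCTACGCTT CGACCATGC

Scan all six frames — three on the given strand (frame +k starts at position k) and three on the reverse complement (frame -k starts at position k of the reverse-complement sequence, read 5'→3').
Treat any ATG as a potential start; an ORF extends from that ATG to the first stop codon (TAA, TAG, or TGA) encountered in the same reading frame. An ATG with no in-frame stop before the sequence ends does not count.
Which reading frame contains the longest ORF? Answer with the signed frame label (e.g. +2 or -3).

-3

Reverse complement (5'→3'): GCATGGTCGAAGCGTAGCA
Frame +1: TGC TAC GCT TCG ACC ATG — no ATG→stop ORF.
Frame +2: GCT ACG CTT CGA CCA TGC — no ATG→stop ORF.
Frame +3: CTA CGC TTC GAC CAT — no ATG→stop ORF.
Frame -1: GCA TGG TCG AAG CGT AGC — no ATG→stop ORF.
Frame -2: CAT GGT CGA AGC GTA GCA — no ATG→stop ORF.
Frame -3: ATG GTC GAA GCG TAG — ATG at 3, stop TAG at 15 → 15 nt.
Longest ORF is 15 nt in frame -3 (positions 3–17).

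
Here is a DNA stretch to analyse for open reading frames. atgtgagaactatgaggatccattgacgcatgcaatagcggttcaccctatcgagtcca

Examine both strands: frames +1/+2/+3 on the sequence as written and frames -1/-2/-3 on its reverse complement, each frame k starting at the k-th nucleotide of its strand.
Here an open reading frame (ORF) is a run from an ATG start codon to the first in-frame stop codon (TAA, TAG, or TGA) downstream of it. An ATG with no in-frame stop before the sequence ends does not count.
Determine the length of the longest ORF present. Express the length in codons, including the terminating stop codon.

5

Reverse complement (5'→3'): TGGACTCGATAGGGTGAACCGCTATTGCATGCGTCAATGGATCCTCATAGTTCTCACAT
Frame +1: ATG TGA GAA CTA TGA GGA TCC ATT GAC GCA TGC AAT AGC GGT TCA CCC TAT CGA GTC — ATG at 1, stop TGA at 4 → 6 nt.
Frame +2: TGT GAG AAC TAT GAG GAT CCA TTG ACG CAT GCA ATA GCG GTT CAC CCT ATC GAG TCC — no ATG→stop ORF.
Frame +3: GTG AGA ACT ATG AGG ATC CAT TGA CGC ATG CAA TAG CGG TTC ACC CTA TCG AGT CCA — ATG at 12, stop TGA at 24 → 15 nt; ATG at 30, stop TAG at 36 → 9 nt.
Frame -1: TGG ACT CGA TAG GGT GAA CCG CTA TTG CAT GCG TCA ATG GAT CCT CAT AGT TCT CAC — no ATG→stop ORF.
Frame -2: GGA CTC GAT AGG GTG AAC CGC TAT TGC ATG CGT CAA TGG ATC CTC ATA GTT CTC ACA — no ATG→stop ORF.
Frame -3: GAC TCG ATA GGG TGA ACC GCT ATT GCA TGC GTC AAT GGA TCC TCA TAG TTC TCA CAT — no ATG→stop ORF.
Longest: frame +3, positions 12–26, 15 nt = 5 codons = 4 aa. → 5 codons.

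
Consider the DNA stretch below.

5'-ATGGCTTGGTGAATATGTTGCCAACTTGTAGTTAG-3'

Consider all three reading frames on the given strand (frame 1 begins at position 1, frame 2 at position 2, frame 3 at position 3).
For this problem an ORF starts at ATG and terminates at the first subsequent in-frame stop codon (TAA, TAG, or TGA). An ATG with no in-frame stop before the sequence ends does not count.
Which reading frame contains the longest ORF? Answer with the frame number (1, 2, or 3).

Frame 1: ATG GCT TGG TGA ATA TGT TGC CAA CTT GTA GTT — ATG at 1, stop TGA at 10 → 12 nt.
Frame 2: TGG CTT GGT GAA TAT GTT GCC AAC TTG TAG TTA — no ATG→stop ORF.
Frame 3: GGC TTG GTG AAT ATG TTG CCA ACT TGT AGT TAG — ATG at 15, stop TAG at 33 → 21 nt.
Longest ORF is 21 nt in frame 3 (positions 15–35).

3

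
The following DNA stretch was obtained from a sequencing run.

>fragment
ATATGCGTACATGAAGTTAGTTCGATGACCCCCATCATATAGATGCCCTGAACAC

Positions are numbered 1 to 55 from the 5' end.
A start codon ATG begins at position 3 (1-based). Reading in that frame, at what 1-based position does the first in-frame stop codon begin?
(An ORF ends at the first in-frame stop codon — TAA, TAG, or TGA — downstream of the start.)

Codons from position 3: ATG (3–5), CGT (6–8), ACA (9–11), TGA (12–14).
TGA is a stop codon; it begins at position 12.

12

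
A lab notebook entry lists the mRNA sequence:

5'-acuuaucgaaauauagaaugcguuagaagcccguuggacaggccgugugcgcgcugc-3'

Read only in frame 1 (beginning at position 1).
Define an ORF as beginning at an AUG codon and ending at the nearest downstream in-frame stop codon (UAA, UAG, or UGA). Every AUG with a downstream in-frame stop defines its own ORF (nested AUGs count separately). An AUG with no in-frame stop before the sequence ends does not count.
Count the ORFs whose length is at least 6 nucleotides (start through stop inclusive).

0

Frame 1: ACU UAU CGA AAU AUA GAA UGC GUU AGA AGC CCG UUG GAC AGG CCG UGU GCG CGC UGC — no AUG→stop ORF.
No ORF reaches 6 nucleotides. Count = 0.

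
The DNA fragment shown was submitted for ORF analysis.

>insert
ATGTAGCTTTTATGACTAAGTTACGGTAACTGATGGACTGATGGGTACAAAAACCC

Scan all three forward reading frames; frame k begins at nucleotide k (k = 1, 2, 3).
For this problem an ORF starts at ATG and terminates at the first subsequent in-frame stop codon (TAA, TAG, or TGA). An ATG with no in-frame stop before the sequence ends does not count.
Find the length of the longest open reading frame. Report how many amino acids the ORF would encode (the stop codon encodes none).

5

Frame 1: ATG TAG CTT TTA TGA CTA AGT TAC GGT AAC TGA TGG ACT GAT GGG TAC AAA AAC — ATG at 1, stop TAG at 4 → 6 nt.
Frame 2: TGT AGC TTT TAT GAC TAA GTT ACG GTA ACT GAT GGA CTG ATG GGT ACA AAA ACC — no ATG→stop ORF.
Frame 3: GTA GCT TTT ATG ACT AAG TTA CGG TAA CTG ATG GAC TGA TGG GTA CAA AAA CCC — ATG at 12, stop TAA at 27 → 18 nt; ATG at 33, stop TGA at 39 → 9 nt.
Longest: frame 3, positions 12–29, 18 nt = 6 codons = 5 aa. → 5 amino acids.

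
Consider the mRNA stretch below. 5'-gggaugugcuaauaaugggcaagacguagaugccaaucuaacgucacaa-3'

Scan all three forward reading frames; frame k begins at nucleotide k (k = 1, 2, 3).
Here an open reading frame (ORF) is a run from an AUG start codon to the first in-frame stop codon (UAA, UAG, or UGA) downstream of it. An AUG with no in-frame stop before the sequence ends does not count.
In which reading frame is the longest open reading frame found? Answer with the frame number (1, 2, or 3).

Frame 1: GGG AUG UGC UAA UAA UGG GCA AGA CGU AGA UGC CAA UCU AAC GUC ACA — AUG at 4, stop UAA at 10 → 9 nt.
Frame 2: GGA UGU GCU AAU AAU GGG CAA GAC GUA GAU GCC AAU CUA ACG UCA CAA — no AUG→stop ORF.
Frame 3: GAU GUG CUA AUA AUG GGC AAG ACG UAG AUG CCA AUC UAA CGU CAC — AUG at 15, stop UAG at 27 → 15 nt; AUG at 30, stop UAA at 39 → 12 nt.
Longest ORF is 15 nt in frame 3 (positions 15–29).

3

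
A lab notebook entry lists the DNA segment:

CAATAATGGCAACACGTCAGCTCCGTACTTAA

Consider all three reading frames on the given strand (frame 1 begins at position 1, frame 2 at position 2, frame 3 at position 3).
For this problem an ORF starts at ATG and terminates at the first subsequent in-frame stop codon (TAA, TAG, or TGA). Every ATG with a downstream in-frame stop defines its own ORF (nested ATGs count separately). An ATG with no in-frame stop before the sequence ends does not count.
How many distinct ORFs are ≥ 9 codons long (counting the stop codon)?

Frame 1: CAA TAA TGG CAA CAC GTC AGC TCC GTA CTT — no ATG→stop ORF.
Frame 2: AAT AAT GGC AAC ACG TCA GCT CCG TAC TTA — no ATG→stop ORF.
Frame 3: ATA ATG GCA ACA CGT CAG CTC CGT ACT TAA — ATG at 6, stop TAA at 30 → 27 nt.
ORFs ≥ 9 codons: frame 3 6–32 (9 codons). Count = 1.

1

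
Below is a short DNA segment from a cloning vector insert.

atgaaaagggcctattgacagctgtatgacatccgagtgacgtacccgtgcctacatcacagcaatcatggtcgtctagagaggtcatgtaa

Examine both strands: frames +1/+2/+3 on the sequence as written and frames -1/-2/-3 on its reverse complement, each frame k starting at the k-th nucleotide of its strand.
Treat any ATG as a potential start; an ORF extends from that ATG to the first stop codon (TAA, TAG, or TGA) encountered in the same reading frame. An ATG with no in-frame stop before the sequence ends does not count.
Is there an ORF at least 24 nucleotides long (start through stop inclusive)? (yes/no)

Reverse complement (5'→3'): TTACATGACCTCTCTAGACGACCATGATTGCTGTGATGTAGGCACGGGTACGTCACTCGGATGTCATACAGCTGTCAATAGGCCCTTTTCAT
Frame +1: ATG AAA AGG GCC TAT TGA CAG CTG TAT GAC ATC CGA GTG ACG TAC CCG TGC CTA CAT CAC AGC AAT CAT GGT CGT CTA GAG AGG TCA TGT — ATG at 1, stop TGA at 16 → 18 nt.
Frame +2: TGA AAA GGG CCT ATT GAC AGC TGT ATG ACA TCC GAG TGA CGT ACC CGT GCC TAC ATC ACA GCA ATC ATG GTC GTC TAG AGA GGT CAT GTA — ATG at 26, stop TGA at 38 → 15 nt; ATG at 68, stop TAG at 77 → 12 nt.
Frame +3: GAA AAG GGC CTA TTG ACA GCT GTA TGA CAT CCG AGT GAC GTA CCC GTG CCT ACA TCA CAG CAA TCA TGG TCG TCT AGA GAG GTC ATG TAA — ATG at 87, stop TAA at 90 → 6 nt.
Frame -1: TTA CAT GAC CTC TCT AGA CGA CCA TGA TTG CTG TGA TGT AGG CAC GGG TAC GTC ACT CGG ATG TCA TAC AGC TGT CAA TAG GCC CTT TTC — ATG at 61, stop TAG at 79 → 21 nt.
Frame -2: TAC ATG ACC TCT CTA GAC GAC CAT GAT TGC TGT GAT GTA GGC ACG GGT ACG TCA CTC GGA TGT CAT ACA GCT GTC AAT AGG CCC TTT TCA — no ATG→stop ORF.
Frame -3: ACA TGA CCT CTC TAG ACG ACC ATG ATT GCT GTG ATG TAG GCA CGG GTA CGT CAC TCG GAT GTC ATA CAG CTG TCA ATA GGC CCT TTT CAT — ATG at 24, stop TAG at 39 → 18 nt; ATG at 36, stop TAG at 39 → 6 nt.
Largest ORF found is 21 nucleotides < 24, so no.

no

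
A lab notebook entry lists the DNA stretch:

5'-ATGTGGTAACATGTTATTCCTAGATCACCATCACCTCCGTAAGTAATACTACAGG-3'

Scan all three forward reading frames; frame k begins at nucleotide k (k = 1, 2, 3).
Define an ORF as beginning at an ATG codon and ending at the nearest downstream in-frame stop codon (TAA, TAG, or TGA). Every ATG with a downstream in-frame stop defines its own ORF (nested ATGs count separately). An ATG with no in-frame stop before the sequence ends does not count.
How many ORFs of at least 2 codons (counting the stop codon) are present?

2

Frame 1: ATG TGG TAA CAT GTT ATT CCT AGA TCA CCA TCA CCT CCG TAA GTA ATA CTA CAG — ATG at 1, stop TAA at 7 → 9 nt.
Frame 2: TGT GGT AAC ATG TTA TTC CTA GAT CAC CAT CAC CTC CGT AAG TAA TAC TAC AGG — ATG at 11, stop TAA at 44 → 36 nt.
Frame 3: GTG GTA ACA TGT TAT TCC TAG ATC ACC ATC ACC TCC GTA AGT AAT ACT ACA — no ATG→stop ORF.
ORFs ≥ 2 codons: frame 1 1–9 (3 codons), frame 2 11–46 (12 codons). Count = 2.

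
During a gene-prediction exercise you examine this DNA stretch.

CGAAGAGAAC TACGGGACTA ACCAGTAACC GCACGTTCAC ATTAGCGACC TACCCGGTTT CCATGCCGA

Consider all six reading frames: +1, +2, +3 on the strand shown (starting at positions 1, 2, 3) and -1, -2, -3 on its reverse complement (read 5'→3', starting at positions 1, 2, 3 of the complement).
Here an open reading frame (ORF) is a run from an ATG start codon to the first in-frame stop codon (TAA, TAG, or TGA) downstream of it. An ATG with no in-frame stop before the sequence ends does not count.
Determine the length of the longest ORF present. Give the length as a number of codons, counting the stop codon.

5

Reverse complement (5'→3'): TCGGCATGGAAACCGGGTAGGTCGCTAATGTGAACGTGCGGTTACTGGTTAGTCCCGTAGTTCTCTTCG
Frame +1: CGA AGA GAA CTA CGG GAC TAA CCA GTA ACC GCA CGT TCA CAT TAG CGA CCT ACC CGG TTT CCA TGC CGA — no ATG→stop ORF.
Frame +2: GAA GAG AAC TAC GGG ACT AAC CAG TAA CCG CAC GTT CAC ATT AGC GAC CTA CCC GGT TTC CAT GCC — no ATG→stop ORF.
Frame +3: AAG AGA ACT ACG GGA CTA ACC AGT AAC CGC ACG TTC ACA TTA GCG ACC TAC CCG GTT TCC ATG CCG — no ATG→stop ORF.
Frame -1: TCG GCA TGG AAA CCG GGT AGG TCG CTA ATG TGA ACG TGC GGT TAC TGG TTA GTC CCG TAG TTC TCT TCG — ATG at 28, stop TGA at 31 → 6 nt.
Frame -2: CGG CAT GGA AAC CGG GTA GGT CGC TAA TGT GAA CGT GCG GTT ACT GGT TAG TCC CGT AGT TCT CTT — no ATG→stop ORF.
Frame -3: GGC ATG GAA ACC GGG TAG GTC GCT AAT GTG AAC GTG CGG TTA CTG GTT AGT CCC GTA GTT CTC TTC — ATG at 6, stop TAG at 18 → 15 nt.
Longest: frame -3, positions 6–20, 15 nt = 5 codons = 4 aa. → 5 codons.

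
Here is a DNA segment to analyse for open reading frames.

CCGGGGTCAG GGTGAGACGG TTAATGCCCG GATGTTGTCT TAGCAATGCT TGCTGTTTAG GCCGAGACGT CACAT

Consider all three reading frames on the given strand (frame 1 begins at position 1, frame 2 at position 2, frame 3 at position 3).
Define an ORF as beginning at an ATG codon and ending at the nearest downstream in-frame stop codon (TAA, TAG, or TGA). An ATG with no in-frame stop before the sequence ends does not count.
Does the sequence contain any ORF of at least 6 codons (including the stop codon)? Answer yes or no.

no

Frame 1: CCG GGG TCA GGG TGA GAC GGT TAA TGC CCG GAT GTT GTC TTA GCA ATG CTT GCT GTT TAG GCC GAG ACG TCA CAT — ATG at 46, stop TAG at 58 → 15 nt.
Frame 2: CGG GGT CAG GGT GAG ACG GTT AAT GCC CGG ATG TTG TCT TAG CAA TGC TTG CTG TTT AGG CCG AGA CGT CAC — ATG at 32, stop TAG at 41 → 12 nt.
Frame 3: GGG GTC AGG GTG AGA CGG TTA ATG CCC GGA TGT TGT CTT AGC AAT GCT TGC TGT TTA GGC CGA GAC GTC ACA — no ATG→stop ORF.
Largest ORF found is 5 codons < 6, so no.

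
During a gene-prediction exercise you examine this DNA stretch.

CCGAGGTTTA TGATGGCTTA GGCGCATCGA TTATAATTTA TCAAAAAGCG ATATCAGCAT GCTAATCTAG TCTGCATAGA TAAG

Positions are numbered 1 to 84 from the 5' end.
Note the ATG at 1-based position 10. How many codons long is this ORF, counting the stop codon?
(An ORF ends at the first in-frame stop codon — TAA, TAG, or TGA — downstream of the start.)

4

Codons from position 10: ATG (10–12), ATG (13–15), GCT (16–18), TAG (19–21).
TAG is the first in-frame stop; that's 4 codons including the stop.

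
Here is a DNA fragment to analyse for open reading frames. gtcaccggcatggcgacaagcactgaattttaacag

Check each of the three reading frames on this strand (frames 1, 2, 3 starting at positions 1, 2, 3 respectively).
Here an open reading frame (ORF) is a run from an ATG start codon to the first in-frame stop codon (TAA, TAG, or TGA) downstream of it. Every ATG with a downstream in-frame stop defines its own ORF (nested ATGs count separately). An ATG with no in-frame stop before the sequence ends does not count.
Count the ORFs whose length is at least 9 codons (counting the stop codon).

0

Frame 1: GTC ACC GGC ATG GCG ACA AGC ACT GAA TTT TAA CAG — ATG at 10, stop TAA at 31 → 24 nt.
Frame 2: TCA CCG GCA TGG CGA CAA GCA CTG AAT TTT AAC — no ATG→stop ORF.
Frame 3: CAC CGG CAT GGC GAC AAG CAC TGA ATT TTA ACA — no ATG→stop ORF.
No ORF reaches 9 codons. Count = 0.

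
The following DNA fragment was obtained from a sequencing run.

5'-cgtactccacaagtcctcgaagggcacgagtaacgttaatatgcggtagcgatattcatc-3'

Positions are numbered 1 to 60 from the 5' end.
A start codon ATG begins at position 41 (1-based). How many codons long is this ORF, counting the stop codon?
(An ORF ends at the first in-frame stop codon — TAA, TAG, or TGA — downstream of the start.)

Codons from position 41: ATG (41–43), CGG (44–46), TAG (47–49).
TAG is the first in-frame stop; that's 3 codons including the stop.

3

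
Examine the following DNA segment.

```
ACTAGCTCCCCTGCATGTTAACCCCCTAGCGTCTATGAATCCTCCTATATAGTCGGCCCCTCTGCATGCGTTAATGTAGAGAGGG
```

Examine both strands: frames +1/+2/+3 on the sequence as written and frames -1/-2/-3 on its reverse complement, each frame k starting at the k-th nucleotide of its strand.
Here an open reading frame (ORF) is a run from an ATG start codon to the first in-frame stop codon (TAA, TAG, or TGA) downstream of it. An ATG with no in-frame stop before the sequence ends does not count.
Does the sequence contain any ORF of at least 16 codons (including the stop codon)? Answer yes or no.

no

Reverse complement (5'→3'): CCCTCTCTACATTAACGCATGCAGAGGGGCCGACTATATAGGAGGATTCATAGACGCTAGGGGGTTAACATGCAGGGGAGCTAGT
Frame +1: ACT AGC TCC CCT GCA TGT TAA CCC CCT AGC GTC TAT GAA TCC TCC TAT ATA GTC GGC CCC TCT GCA TGC GTT AAT GTA GAG AGG — no ATG→stop ORF.
Frame +2: CTA GCT CCC CTG CAT GTT AAC CCC CTA GCG TCT ATG AAT CCT CCT ATA TAG TCG GCC CCT CTG CAT GCG TTA ATG TAG AGA GGG — ATG at 35, stop TAG at 50 → 18 nt; ATG at 74, stop TAG at 77 → 6 nt.
Frame +3: TAG CTC CCC TGC ATG TTA ACC CCC TAG CGT CTA TGA ATC CTC CTA TAT AGT CGG CCC CTC TGC ATG CGT TAA TGT AGA GAG — ATG at 15, stop TAG at 27 → 15 nt; ATG at 66, stop TAA at 72 → 9 nt.
Frame -1: CCC TCT CTA CAT TAA CGC ATG CAG AGG GGC CGA CTA TAT AGG AGG ATT CAT AGA CGC TAG GGG GTT AAC ATG CAG GGG AGC TAG — ATG at 19, stop TAG at 58 → 42 nt; ATG at 70, stop TAG at 82 → 15 nt.
Frame -2: CCT CTC TAC ATT AAC GCA TGC AGA GGG GCC GAC TAT ATA GGA GGA TTC ATA GAC GCT AGG GGG TTA ACA TGC AGG GGA GCT AGT — no ATG→stop ORF.
Frame -3: CTC TCT ACA TTA ACG CAT GCA GAG GGG CCG ACT ATA TAG GAG GAT TCA TAG ACG CTA GGG GGT TAA CAT GCA GGG GAG CTA — no ATG→stop ORF.
Largest ORF found is 14 codons < 16, so no.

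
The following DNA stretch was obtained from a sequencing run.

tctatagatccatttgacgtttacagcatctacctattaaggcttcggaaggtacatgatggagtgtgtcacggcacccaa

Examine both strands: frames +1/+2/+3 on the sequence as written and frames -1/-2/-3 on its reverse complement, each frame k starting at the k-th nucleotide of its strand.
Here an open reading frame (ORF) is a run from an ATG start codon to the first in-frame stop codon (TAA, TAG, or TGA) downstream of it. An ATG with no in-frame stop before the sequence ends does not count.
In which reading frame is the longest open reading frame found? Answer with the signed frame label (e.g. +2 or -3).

-1

Reverse complement (5'→3'): TTGGGTGCCGTGACACACTCCATCATGTACCTTCCGAAGCCTTAATAGGTAGATGCTGTAAACGTCAAATGGATCTATAGA
Frame +1: TCT ATA GAT CCA TTT GAC GTT TAC AGC ATC TAC CTA TTA AGG CTT CGG AAG GTA CAT GAT GGA GTG TGT CAC GGC ACC CAA — no ATG→stop ORF.
Frame +2: CTA TAG ATC CAT TTG ACG TTT ACA GCA TCT ACC TAT TAA GGC TTC GGA AGG TAC ATG ATG GAG TGT GTC ACG GCA CCC — no ATG→stop ORF.
Frame +3: TAT AGA TCC ATT TGA CGT TTA CAG CAT CTA CCT ATT AAG GCT TCG GAA GGT ACA TGA TGG AGT GTG TCA CGG CAC CCA — no ATG→stop ORF.
Frame -1: TTG GGT GCC GTG ACA CAC TCC ATC ATG TAC CTT CCG AAG CCT TAA TAG GTA GAT GCT GTA AAC GTC AAA TGG ATC TAT AGA — ATG at 25, stop TAA at 43 → 21 nt.
Frame -2: TGG GTG CCG TGA CAC ACT CCA TCA TGT ACC TTC CGA AGC CTT AAT AGG TAG ATG CTG TAA ACG TCA AAT GGA TCT ATA — ATG at 53, stop TAA at 59 → 9 nt.
Frame -3: GGG TGC CGT GAC ACA CTC CAT CAT GTA CCT TCC GAA GCC TTA ATA GGT AGA TGC TGT AAA CGT CAA ATG GAT CTA TAG — ATG at 69, stop TAG at 78 → 12 nt.
Longest ORF is 21 nt in frame -1 (positions 25–45).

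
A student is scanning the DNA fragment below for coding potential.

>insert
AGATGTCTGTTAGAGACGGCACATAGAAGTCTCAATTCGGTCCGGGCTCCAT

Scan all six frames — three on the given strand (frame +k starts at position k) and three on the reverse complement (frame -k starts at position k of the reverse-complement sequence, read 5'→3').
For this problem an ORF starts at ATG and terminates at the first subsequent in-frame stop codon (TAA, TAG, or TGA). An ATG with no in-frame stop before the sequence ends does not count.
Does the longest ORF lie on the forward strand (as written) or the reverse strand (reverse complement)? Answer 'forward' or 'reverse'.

Reverse complement (5'→3'): ATGGAGCCCGGACCGAATTGAGACTTCTATGTGCCGTCTCTAACAGACATCT
Frame +1: AGA TGT CTG TTA GAG ACG GCA CAT AGA AGT CTC AAT TCG GTC CGG GCT CCA — no ATG→stop ORF.
Frame +2: GAT GTC TGT TAG AGA CGG CAC ATA GAA GTC TCA ATT CGG TCC GGG CTC CAT — no ATG→stop ORF.
Frame +3: ATG TCT GTT AGA GAC GGC ACA TAG AAG TCT CAA TTC GGT CCG GGC TCC — ATG at 3, stop TAG at 24 → 24 nt.
Frame -1: ATG GAG CCC GGA CCG AAT TGA GAC TTC TAT GTG CCG TCT CTA ACA GAC ATC — ATG at 1, stop TGA at 19 → 21 nt.
Frame -2: TGG AGC CCG GAC CGA ATT GAG ACT TCT ATG TGC CGT CTC TAA CAG ACA TCT — ATG at 29, stop TAA at 41 → 15 nt.
Frame -3: GGA GCC CGG ACC GAA TTG AGA CTT CTA TGT GCC GTC TCT AAC AGA CAT — no ATG→stop ORF.
Forward-strand max 24 nt; reverse-strand max 21 nt. The forward strand has the longer ORF.

forward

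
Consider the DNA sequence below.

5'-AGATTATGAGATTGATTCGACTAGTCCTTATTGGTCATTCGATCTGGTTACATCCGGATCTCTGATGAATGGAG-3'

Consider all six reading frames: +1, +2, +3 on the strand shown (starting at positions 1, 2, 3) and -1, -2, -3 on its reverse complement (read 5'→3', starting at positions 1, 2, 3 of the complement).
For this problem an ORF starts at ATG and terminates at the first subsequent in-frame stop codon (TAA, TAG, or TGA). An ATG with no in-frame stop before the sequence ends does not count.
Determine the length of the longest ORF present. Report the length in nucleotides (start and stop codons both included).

60

Reverse complement (5'→3'): CTCCATTCATCAGAGATCCGGATGTAACCAGATCGAATGACCAATAAGGACTAGTCGAATCAATCTCATAATCT
Frame +1: AGA TTA TGA GAT TGA TTC GAC TAG TCC TTA TTG GTC ATT CGA TCT GGT TAC ATC CGG ATC TCT GAT GAA TGG — no ATG→stop ORF.
Frame +2: GAT TAT GAG ATT GAT TCG ACT AGT CCT TAT TGG TCA TTC GAT CTG GTT ACA TCC GGA TCT CTG ATG AAT GGA — no ATG→stop ORF.
Frame +3: ATT ATG AGA TTG ATT CGA CTA GTC CTT ATT GGT CAT TCG ATC TGG TTA CAT CCG GAT CTC TGA TGA ATG GAG — ATG at 6, stop TGA at 63 → 60 nt.
Frame -1: CTC CAT TCA TCA GAG ATC CGG ATG TAA CCA GAT CGA ATG ACC AAT AAG GAC TAG TCG AAT CAA TCT CAT AAT — ATG at 22, stop TAA at 25 → 6 nt; ATG at 37, stop TAG at 52 → 18 nt.
Frame -2: TCC ATT CAT CAG AGA TCC GGA TGT AAC CAG ATC GAA TGA CCA ATA AGG ACT AGT CGA ATC AAT CTC ATA ATC — no ATG→stop ORF.
Frame -3: CCA TTC ATC AGA GAT CCG GAT GTA ACC AGA TCG AAT GAC CAA TAA GGA CTA GTC GAA TCA ATC TCA TAA TCT — no ATG→stop ORF.
Longest: frame +3, positions 6–65, 60 nt = 20 codons = 19 aa. → 60 nucleotides.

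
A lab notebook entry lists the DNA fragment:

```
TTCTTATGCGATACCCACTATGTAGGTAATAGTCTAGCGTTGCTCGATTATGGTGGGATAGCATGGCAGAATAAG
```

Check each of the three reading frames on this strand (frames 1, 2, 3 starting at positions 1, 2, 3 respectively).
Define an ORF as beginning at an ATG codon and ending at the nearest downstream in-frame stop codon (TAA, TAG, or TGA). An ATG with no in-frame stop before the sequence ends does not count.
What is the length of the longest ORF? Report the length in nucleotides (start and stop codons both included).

24

Frame 1: TTC TTA TGC GAT ACC CAC TAT GTA GGT AAT AGT CTA GCG TTG CTC GAT TAT GGT GGG ATA GCA TGG CAG AAT AAG — no ATG→stop ORF.
Frame 2: TCT TAT GCG ATA CCC ACT ATG TAG GTA ATA GTC TAG CGT TGC TCG ATT ATG GTG GGA TAG CAT GGC AGA ATA — ATG at 20, stop TAG at 23 → 6 nt; ATG at 50, stop TAG at 59 → 12 nt.
Frame 3: CTT ATG CGA TAC CCA CTA TGT AGG TAA TAG TCT AGC GTT GCT CGA TTA TGG TGG GAT AGC ATG GCA GAA TAA — ATG at 6, stop TAA at 27 → 24 nt; ATG at 63, stop TAA at 72 → 12 nt.
Longest: frame 3, positions 6–29, 24 nt = 8 codons = 7 aa. → 24 nucleotides.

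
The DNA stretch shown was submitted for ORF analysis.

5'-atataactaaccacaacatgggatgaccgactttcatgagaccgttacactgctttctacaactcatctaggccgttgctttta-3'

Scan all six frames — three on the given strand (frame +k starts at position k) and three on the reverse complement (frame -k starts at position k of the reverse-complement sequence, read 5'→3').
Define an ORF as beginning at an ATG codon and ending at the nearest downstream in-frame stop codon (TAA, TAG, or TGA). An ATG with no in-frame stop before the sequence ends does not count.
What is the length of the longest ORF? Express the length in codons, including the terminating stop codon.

12

Reverse complement (5'→3'): TAAAAGCAACGGCCTAGATGAGTTGTAGAAAGCAGTGTAACGGTCTCATGAAAGTCGGTCATCCCATGTTGTGGTTAGTTATAT
Frame +1: ATA TAA CTA ACC ACA ACA TGG GAT GAC CGA CTT TCA TGA GAC CGT TAC ACT GCT TTC TAC AAC TCA TCT AGG CCG TTG CTT TTA — no ATG→stop ORF.
Frame +2: TAT AAC TAA CCA CAA CAT GGG ATG ACC GAC TTT CAT GAG ACC GTT ACA CTG CTT TCT ACA ACT CAT CTA GGC CGT TGC TTT — no ATG→stop ORF.
Frame +3: ATA ACT AAC CAC AAC ATG GGA TGA CCG ACT TTC ATG AGA CCG TTA CAC TGC TTT CTA CAA CTC ATC TAG GCC GTT GCT TTT — ATG at 18, stop TGA at 24 → 9 nt; ATG at 36, stop TAG at 69 → 36 nt.
Frame -1: TAA AAG CAA CGG CCT AGA TGA GTT GTA GAA AGC AGT GTA ACG GTC TCA TGA AAG TCG GTC ATC CCA TGT TGT GGT TAG TTA TAT — no ATG→stop ORF.
Frame -2: AAA AGC AAC GGC CTA GAT GAG TTG TAG AAA GCA GTG TAA CGG TCT CAT GAA AGT CGG TCA TCC CAT GTT GTG GTT AGT TAT — no ATG→stop ORF.
Frame -3: AAA GCA ACG GCC TAG ATG AGT TGT AGA AAG CAG TGT AAC GGT CTC ATG AAA GTC GGT CAT CCC ATG TTG TGG TTA GTT ATA — no ATG→stop ORF.
Longest: frame +3, positions 36–71, 36 nt = 12 codons = 11 aa. → 12 codons.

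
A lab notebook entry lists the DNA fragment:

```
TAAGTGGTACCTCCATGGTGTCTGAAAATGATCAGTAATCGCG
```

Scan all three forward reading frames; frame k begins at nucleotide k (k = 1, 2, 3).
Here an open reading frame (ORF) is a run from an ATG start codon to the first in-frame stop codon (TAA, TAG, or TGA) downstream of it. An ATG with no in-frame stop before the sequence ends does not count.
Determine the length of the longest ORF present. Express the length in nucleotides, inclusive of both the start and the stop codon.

Frame 1: TAA GTG GTA CCT CCA TGG TGT CTG AAA ATG ATC AGT AAT CGC — no ATG→stop ORF.
Frame 2: AAG TGG TAC CTC CAT GGT GTC TGA AAA TGA TCA GTA ATC GCG — no ATG→stop ORF.
Frame 3: AGT GGT ACC TCC ATG GTG TCT GAA AAT GAT CAG TAA TCG — ATG at 15, stop TAA at 36 → 24 nt.
Longest: frame 3, positions 15–38, 24 nt = 8 codons = 7 aa. → 24 nucleotides.

24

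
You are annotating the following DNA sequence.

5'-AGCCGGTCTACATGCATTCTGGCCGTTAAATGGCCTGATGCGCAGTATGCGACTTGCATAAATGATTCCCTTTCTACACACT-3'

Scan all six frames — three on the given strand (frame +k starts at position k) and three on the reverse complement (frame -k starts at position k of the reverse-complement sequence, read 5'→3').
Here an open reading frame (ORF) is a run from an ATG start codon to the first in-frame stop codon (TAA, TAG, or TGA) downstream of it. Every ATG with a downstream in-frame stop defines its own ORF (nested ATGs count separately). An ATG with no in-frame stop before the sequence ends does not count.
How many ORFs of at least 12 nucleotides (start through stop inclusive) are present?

3

Reverse complement (5'→3'): AGTGTGTAGAAAGGGAATCATTTATGCAAGTCGCATACTGCGCATCAGGCCATTTAACGGCCAGAATGCATGTAGACCGGCT
Frame +1: AGC CGG TCT ACA TGC ATT CTG GCC GTT AAA TGG CCT GAT GCG CAG TAT GCG ACT TGC ATA AAT GAT TCC CTT TCT ACA CAC — no ATG→stop ORF.
Frame +2: GCC GGT CTA CAT GCA TTC TGG CCG TTA AAT GGC CTG ATG CGC AGT ATG CGA CTT GCA TAA ATG ATT CCC TTT CTA CAC ACT — ATG at 38, stop TAA at 59 → 24 nt; ATG at 47, stop TAA at 59 → 15 nt.
Frame +3: CCG GTC TAC ATG CAT TCT GGC CGT TAA ATG GCC TGA TGC GCA GTA TGC GAC TTG CAT AAA TGA TTC CCT TTC TAC ACA — ATG at 12, stop TAA at 27 → 18 nt; ATG at 30, stop TGA at 36 → 9 nt.
Frame -1: AGT GTG TAG AAA GGG AAT CAT TTA TGC AAG TCG CAT ACT GCG CAT CAG GCC ATT TAA CGG CCA GAA TGC ATG TAG ACC GGC — ATG at 70, stop TAG at 73 → 6 nt.
Frame -2: GTG TGT AGA AAG GGA ATC ATT TAT GCA AGT CGC ATA CTG CGC ATC AGG CCA TTT AAC GGC CAG AAT GCA TGT AGA CCG GCT — no ATG→stop ORF.
Frame -3: TGT GTA GAA AGG GAA TCA TTT ATG CAA GTC GCA TAC TGC GCA TCA GGC CAT TTA ACG GCC AGA ATG CAT GTA GAC CGG — no ATG→stop ORF.
ORFs ≥ 12 nucleotides: frame +2 38–61 (24 nucleotides), frame +2 47–61 (15 nucleotides), frame +3 12–29 (18 nucleotides). Count = 3.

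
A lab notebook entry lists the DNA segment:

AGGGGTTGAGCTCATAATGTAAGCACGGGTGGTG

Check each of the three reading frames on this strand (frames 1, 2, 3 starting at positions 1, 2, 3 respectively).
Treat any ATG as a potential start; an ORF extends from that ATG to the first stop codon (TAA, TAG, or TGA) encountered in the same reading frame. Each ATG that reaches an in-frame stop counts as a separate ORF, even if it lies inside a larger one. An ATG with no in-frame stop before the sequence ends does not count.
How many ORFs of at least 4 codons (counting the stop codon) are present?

Frame 1: AGG GGT TGA GCT CAT AAT GTA AGC ACG GGT GGT — no ATG→stop ORF.
Frame 2: GGG GTT GAG CTC ATA ATG TAA GCA CGG GTG GTG — ATG at 17, stop TAA at 20 → 6 nt.
Frame 3: GGG TTG AGC TCA TAA TGT AAG CAC GGG TGG — no ATG→stop ORF.
No ORF reaches 4 codons. Count = 0.

0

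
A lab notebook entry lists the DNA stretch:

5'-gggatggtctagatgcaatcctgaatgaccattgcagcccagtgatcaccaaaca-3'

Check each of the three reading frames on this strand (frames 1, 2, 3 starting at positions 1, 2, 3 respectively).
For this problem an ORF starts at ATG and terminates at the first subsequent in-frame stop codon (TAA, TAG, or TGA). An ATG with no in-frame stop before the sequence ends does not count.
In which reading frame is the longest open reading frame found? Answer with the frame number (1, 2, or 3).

Frame 1: GGG ATG GTC TAG ATG CAA TCC TGA ATG ACC ATT GCA GCC CAG TGA TCA CCA AAC — ATG at 4, stop TAG at 10 → 9 nt; ATG at 13, stop TGA at 22 → 12 nt; ATG at 25, stop TGA at 43 → 21 nt.
Frame 2: GGA TGG TCT AGA TGC AAT CCT GAA TGA CCA TTG CAG CCC AGT GAT CAC CAA ACA — no ATG→stop ORF.
Frame 3: GAT GGT CTA GAT GCA ATC CTG AAT GAC CAT TGC AGC CCA GTG ATC ACC AAA — no ATG→stop ORF.
Longest ORF is 21 nt in frame 1 (positions 25–45).

1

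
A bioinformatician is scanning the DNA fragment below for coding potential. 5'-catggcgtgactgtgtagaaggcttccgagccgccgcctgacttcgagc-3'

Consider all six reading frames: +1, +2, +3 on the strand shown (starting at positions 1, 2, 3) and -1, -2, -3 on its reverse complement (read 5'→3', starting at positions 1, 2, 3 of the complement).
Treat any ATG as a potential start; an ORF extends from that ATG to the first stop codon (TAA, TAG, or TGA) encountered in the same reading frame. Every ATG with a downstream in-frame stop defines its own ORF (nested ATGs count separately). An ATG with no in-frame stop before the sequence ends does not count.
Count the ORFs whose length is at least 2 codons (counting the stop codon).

Reverse complement (5'→3'): GCTCGAAGTCAGGCGGCGGCTCGGAAGCCTTCTACACAGTCACGCCATG
Frame +1: CAT GGC GTG ACT GTG TAG AAG GCT TCC GAG CCG CCG CCT GAC TTC GAG — no ATG→stop ORF.
Frame +2: ATG GCG TGA CTG TGT AGA AGG CTT CCG AGC CGC CGC CTG ACT TCG AGC — ATG at 2, stop TGA at 8 → 9 nt.
Frame +3: TGG CGT GAC TGT GTA GAA GGC TTC CGA GCC GCC GCC TGA CTT CGA — no ATG→stop ORF.
Frame -1: GCT CGA AGT CAG GCG GCG GCT CGG AAG CCT TCT ACA CAG TCA CGC CAT — no ATG→stop ORF.
Frame -2: CTC GAA GTC AGG CGG CGG CTC GGA AGC CTT CTA CAC AGT CAC GCC ATG — no ATG→stop ORF.
Frame -3: TCG AAG TCA GGC GGC GGC TCG GAA GCC TTC TAC ACA GTC ACG CCA — no ATG→stop ORF.
ORFs ≥ 2 codons: frame +2 2–10 (3 codons). Count = 1.

1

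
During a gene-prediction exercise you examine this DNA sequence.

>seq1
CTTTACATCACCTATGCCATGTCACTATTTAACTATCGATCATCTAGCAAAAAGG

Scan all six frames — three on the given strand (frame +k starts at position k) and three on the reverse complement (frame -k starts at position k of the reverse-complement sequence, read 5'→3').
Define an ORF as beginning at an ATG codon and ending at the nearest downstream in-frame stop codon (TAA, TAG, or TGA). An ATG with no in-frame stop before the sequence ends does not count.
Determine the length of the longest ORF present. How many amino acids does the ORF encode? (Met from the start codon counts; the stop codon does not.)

Reverse complement (5'→3'): CCTTTTTGCTAGATGATCGATAGTTAAATAGTGACATGGCATAGGTGATGTAAAG
Frame +1: CTT TAC ATC ACC TAT GCC ATG TCA CTA TTT AAC TAT CGA TCA TCT AGC AAA AAG — no ATG→stop ORF.
Frame +2: TTT ACA TCA CCT ATG CCA TGT CAC TAT TTA ACT ATC GAT CAT CTA GCA AAA AGG — no ATG→stop ORF.
Frame +3: TTA CAT CAC CTA TGC CAT GTC ACT ATT TAA CTA TCG ATC ATC TAG CAA AAA — no ATG→stop ORF.
Frame -1: CCT TTT TGC TAG ATG ATC GAT AGT TAA ATA GTG ACA TGG CAT AGG TGA TGT AAA — ATG at 13, stop TAA at 25 → 15 nt.
Frame -2: CTT TTT GCT AGA TGA TCG ATA GTT AAA TAG TGA CAT GGC ATA GGT GAT GTA AAG — no ATG→stop ORF.
Frame -3: TTT TTG CTA GAT GAT CGA TAG TTA AAT AGT GAC ATG GCA TAG GTG ATG TAA — ATG at 36, stop TAG at 42 → 9 nt; ATG at 48, stop TAA at 51 → 6 nt.
Longest: frame -1, positions 13–27, 15 nt = 5 codons = 4 aa. → 4 amino acids.

4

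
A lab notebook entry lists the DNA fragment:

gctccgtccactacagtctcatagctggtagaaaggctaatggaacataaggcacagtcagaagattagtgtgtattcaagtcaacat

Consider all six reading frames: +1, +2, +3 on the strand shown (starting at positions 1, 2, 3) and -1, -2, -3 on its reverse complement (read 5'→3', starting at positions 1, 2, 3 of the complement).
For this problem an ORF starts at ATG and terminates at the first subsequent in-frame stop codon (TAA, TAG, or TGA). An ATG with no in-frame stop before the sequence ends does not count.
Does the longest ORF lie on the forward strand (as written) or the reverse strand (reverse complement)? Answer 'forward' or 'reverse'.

Reverse complement (5'→3'): ATGTTGACTTGAATACACACTAATCTTCTGACTGTGCCTTATGTTCCATTAGCCTTTCTACCAGCTATGAGACTGTAGTGGACGGAGC
Frame +1: GCT CCG TCC ACT ACA GTC TCA TAG CTG GTA GAA AGG CTA ATG GAA CAT AAG GCA CAG TCA GAA GAT TAG TGT GTA TTC AAG TCA ACA — ATG at 40, stop TAG at 67 → 30 nt.
Frame +2: CTC CGT CCA CTA CAG TCT CAT AGC TGG TAG AAA GGC TAA TGG AAC ATA AGG CAC AGT CAG AAG ATT AGT GTG TAT TCA AGT CAA CAT — no ATG→stop ORF.
Frame +3: TCC GTC CAC TAC AGT CTC ATA GCT GGT AGA AAG GCT AAT GGA ACA TAA GGC ACA GTC AGA AGA TTA GTG TGT ATT CAA GTC AAC — no ATG→stop ORF.
Frame -1: ATG TTG ACT TGA ATA CAC ACT AAT CTT CTG ACT GTG CCT TAT GTT CCA TTA GCC TTT CTA CCA GCT ATG AGA CTG TAG TGG ACG GAG — ATG at 1, stop TGA at 10 → 12 nt; ATG at 67, stop TAG at 76 → 12 nt.
Frame -2: TGT TGA CTT GAA TAC ACA CTA ATC TTC TGA CTG TGC CTT ATG TTC CAT TAG CCT TTC TAC CAG CTA TGA GAC TGT AGT GGA CGG AGC — ATG at 41, stop TAG at 50 → 12 nt.
Frame -3: GTT GAC TTG AAT ACA CAC TAA TCT TCT GAC TGT GCC TTA TGT TCC ATT AGC CTT TCT ACC AGC TAT GAG ACT GTA GTG GAC GGA — no ATG→stop ORF.
Forward-strand max 30 nt; reverse-strand max 12 nt. The forward strand has the longer ORF.

forward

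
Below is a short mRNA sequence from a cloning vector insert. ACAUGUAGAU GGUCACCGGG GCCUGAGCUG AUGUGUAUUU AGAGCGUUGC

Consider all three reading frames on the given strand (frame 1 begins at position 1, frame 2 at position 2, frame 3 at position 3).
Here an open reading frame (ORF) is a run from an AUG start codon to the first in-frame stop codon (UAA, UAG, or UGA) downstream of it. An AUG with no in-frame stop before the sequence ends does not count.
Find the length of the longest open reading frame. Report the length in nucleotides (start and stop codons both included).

18

Frame 1: ACA UGU AGA UGG UCA CCG GGG CCU GAG CUG AUG UGU AUU UAG AGC GUU — AUG at 31, stop UAG at 40 → 12 nt.
Frame 2: CAU GUA GAU GGU CAC CGG GGC CUG AGC UGA UGU GUA UUU AGA GCG UUG — no AUG→stop ORF.
Frame 3: AUG UAG AUG GUC ACC GGG GCC UGA GCU GAU GUG UAU UUA GAG CGU UGC — AUG at 3, stop UAG at 6 → 6 nt; AUG at 9, stop UGA at 24 → 18 nt.
Longest: frame 3, positions 9–26, 18 nt = 6 codons = 5 aa. → 18 nucleotides.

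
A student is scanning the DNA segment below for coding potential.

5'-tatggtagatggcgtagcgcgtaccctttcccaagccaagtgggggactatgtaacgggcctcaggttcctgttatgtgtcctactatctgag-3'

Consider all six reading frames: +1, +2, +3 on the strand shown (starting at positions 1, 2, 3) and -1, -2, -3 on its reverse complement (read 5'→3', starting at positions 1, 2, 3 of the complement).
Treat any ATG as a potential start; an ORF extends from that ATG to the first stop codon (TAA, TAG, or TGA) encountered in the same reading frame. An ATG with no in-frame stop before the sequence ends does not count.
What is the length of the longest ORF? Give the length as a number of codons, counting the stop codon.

18

Reverse complement (5'→3'): CTCAGATAGTAGGACACATAACAGGAACCTGAGGCCCGTTACATAGTCCCCCACTTGGCTTGGGAAAGGGTACGCGCTACGCCATCTACCATA
Frame +1: TAT GGT AGA TGG CGT AGC GCG TAC CCT TTC CCA AGC CAA GTG GGG GAC TAT GTA ACG GGC CTC AGG TTC CTG TTA TGT GTC CTA CTA TCT GAG — no ATG→stop ORF.
Frame +2: ATG GTA GAT GGC GTA GCG CGT ACC CTT TCC CAA GCC AAG TGG GGG ACT ATG TAA CGG GCC TCA GGT TCC TGT TAT GTG TCC TAC TAT CTG — ATG at 2, stop TAA at 53 → 54 nt; ATG at 50, stop TAA at 53 → 6 nt.
Frame +3: TGG TAG ATG GCG TAG CGC GTA CCC TTT CCC AAG CCA AGT GGG GGA CTA TGT AAC GGG CCT CAG GTT CCT GTT ATG TGT CCT ACT ATC TGA — ATG at 9, stop TAG at 15 → 9 nt; ATG at 75, stop TGA at 90 → 18 nt.
Frame -1: CTC AGA TAG TAG GAC ACA TAA CAG GAA CCT GAG GCC CGT TAC ATA GTC CCC CAC TTG GCT TGG GAA AGG GTA CGC GCT ACG CCA TCT ACC ATA — no ATG→stop ORF.
Frame -2: TCA GAT AGT AGG ACA CAT AAC AGG AAC CTG AGG CCC GTT ACA TAG TCC CCC ACT TGG CTT GGG AAA GGG TAC GCG CTA CGC CAT CTA CCA — no ATG→stop ORF.
Frame -3: CAG ATA GTA GGA CAC ATA ACA GGA ACC TGA GGC CCG TTA CAT AGT CCC CCA CTT GGC TTG GGA AAG GGT ACG CGC TAC GCC ATC TAC CAT — no ATG→stop ORF.
Longest: frame +2, positions 2–55, 54 nt = 18 codons = 17 aa. → 18 codons.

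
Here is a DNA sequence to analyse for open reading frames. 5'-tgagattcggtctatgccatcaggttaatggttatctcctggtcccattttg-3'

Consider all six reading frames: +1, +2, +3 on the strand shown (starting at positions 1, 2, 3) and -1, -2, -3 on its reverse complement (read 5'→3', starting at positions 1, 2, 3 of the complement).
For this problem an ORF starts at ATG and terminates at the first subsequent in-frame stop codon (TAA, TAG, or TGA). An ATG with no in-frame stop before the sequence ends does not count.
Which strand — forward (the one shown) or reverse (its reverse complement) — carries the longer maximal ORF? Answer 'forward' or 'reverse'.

Reverse complement (5'→3'): CAAAATGGGACCAGGAGATAACCATTAACCTGATGGCATAGACCGAATCTCA
Frame +1: TGA GAT TCG GTC TAT GCC ATC AGG TTA ATG GTT ATC TCC TGG TCC CAT TTT — no ATG→stop ORF.
Frame +2: GAG ATT CGG TCT ATG CCA TCA GGT TAA TGG TTA TCT CCT GGT CCC ATT TTG — ATG at 14, stop TAA at 26 → 15 nt.
Frame +3: AGA TTC GGT CTA TGC CAT CAG GTT AAT GGT TAT CTC CTG GTC CCA TTT — no ATG→stop ORF.
Frame -1: CAA AAT GGG ACC AGG AGA TAA CCA TTA ACC TGA TGG CAT AGA CCG AAT CTC — no ATG→stop ORF.
Frame -2: AAA ATG GGA CCA GGA GAT AAC CAT TAA CCT GAT GGC ATA GAC CGA ATC TCA — ATG at 5, stop TAA at 26 → 24 nt.
Frame -3: AAA TGG GAC CAG GAG ATA ACC ATT AAC CTG ATG GCA TAG ACC GAA TCT — ATG at 33, stop TAG at 39 → 9 nt.
Forward-strand max 15 nt; reverse-strand max 24 nt. The reverse strand has the longer ORF.

reverse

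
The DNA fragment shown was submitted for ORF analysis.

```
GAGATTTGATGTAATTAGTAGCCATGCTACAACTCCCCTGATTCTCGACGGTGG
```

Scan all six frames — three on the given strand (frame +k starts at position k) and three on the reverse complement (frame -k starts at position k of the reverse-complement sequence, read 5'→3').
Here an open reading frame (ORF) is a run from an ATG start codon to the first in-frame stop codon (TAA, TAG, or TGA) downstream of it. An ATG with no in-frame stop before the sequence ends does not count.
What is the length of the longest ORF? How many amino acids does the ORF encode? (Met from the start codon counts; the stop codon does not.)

5

Reverse complement (5'→3'): CCACCGTCGAGAATCAGGGGAGTTGTAGCATGGCTACTAATTACATCAAATCTC
Frame +1: GAG ATT TGA TGT AAT TAG TAG CCA TGC TAC AAC TCC CCT GAT TCT CGA CGG TGG — no ATG→stop ORF.
Frame +2: AGA TTT GAT GTA ATT AGT AGC CAT GCT ACA ACT CCC CTG ATT CTC GAC GGT — no ATG→stop ORF.
Frame +3: GAT TTG ATG TAA TTA GTA GCC ATG CTA CAA CTC CCC TGA TTC TCG ACG GTG — ATG at 9, stop TAA at 12 → 6 nt; ATG at 24, stop TGA at 39 → 18 nt.
Frame -1: CCA CCG TCG AGA ATC AGG GGA GTT GTA GCA TGG CTA CTA ATT ACA TCA AAT CTC — no ATG→stop ORF.
Frame -2: CAC CGT CGA GAA TCA GGG GAG TTG TAG CAT GGC TAC TAA TTA CAT CAA ATC — no ATG→stop ORF.
Frame -3: ACC GTC GAG AAT CAG GGG AGT TGT AGC ATG GCT ACT AAT TAC ATC AAA TCT — no ATG→stop ORF.
Longest: frame +3, positions 24–41, 18 nt = 6 codons = 5 aa. → 5 amino acids.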